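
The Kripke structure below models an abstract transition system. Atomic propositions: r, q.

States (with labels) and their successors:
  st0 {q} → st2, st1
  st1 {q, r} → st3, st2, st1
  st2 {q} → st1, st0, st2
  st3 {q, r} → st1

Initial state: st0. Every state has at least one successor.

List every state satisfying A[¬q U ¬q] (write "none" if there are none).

none

States satisfying ¬q: ∅.
States satisfying A[¬q U ¬q]: ∅.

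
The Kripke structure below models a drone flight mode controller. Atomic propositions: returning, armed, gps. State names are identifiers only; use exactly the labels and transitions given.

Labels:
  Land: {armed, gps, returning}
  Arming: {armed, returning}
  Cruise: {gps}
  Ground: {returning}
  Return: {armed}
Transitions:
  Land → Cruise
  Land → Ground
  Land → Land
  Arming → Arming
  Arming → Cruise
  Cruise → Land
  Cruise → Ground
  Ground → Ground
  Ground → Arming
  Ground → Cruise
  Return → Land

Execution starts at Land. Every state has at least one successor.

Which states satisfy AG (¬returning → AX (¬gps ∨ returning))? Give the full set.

States satisfying ¬returning → AX (¬gps ∨ returning): {Land, Arming, Cruise, Ground, Return}.
States satisfying AG (¬returning → AX (¬gps ∨ returning)): {Land, Arming, Cruise, Ground, Return}.

{Land, Arming, Cruise, Ground, Return}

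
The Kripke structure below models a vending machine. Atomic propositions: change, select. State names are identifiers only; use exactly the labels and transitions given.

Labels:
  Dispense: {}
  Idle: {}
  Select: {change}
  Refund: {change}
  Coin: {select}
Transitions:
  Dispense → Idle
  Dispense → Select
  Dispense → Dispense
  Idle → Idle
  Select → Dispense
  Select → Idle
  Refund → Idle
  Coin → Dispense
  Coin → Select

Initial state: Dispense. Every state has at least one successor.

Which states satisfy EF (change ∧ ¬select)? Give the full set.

{Dispense, Select, Refund, Coin}

States satisfying change ∧ ¬select: {Select, Refund}.
States satisfying EF (change ∧ ¬select): {Dispense, Select, Refund, Coin}.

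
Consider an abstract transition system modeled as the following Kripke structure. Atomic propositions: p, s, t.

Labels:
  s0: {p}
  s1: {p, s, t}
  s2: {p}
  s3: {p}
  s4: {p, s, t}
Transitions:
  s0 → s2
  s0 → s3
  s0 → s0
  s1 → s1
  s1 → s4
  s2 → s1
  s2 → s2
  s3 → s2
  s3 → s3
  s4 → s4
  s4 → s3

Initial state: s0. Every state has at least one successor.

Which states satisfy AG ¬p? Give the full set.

none

States satisfying ¬p: ∅.
States satisfying AG ¬p: ∅.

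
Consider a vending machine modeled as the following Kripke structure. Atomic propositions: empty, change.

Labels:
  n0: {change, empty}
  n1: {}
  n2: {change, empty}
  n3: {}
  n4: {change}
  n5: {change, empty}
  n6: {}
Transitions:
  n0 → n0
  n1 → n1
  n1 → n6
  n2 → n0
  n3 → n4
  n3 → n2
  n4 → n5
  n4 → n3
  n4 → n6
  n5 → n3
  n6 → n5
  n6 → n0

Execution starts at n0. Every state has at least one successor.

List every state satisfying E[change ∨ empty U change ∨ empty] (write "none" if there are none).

States satisfying change ∨ empty: {n0, n2, n4, n5}.
States satisfying E[change ∨ empty U change ∨ empty]: {n0, n2, n4, n5}.

{n0, n2, n4, n5}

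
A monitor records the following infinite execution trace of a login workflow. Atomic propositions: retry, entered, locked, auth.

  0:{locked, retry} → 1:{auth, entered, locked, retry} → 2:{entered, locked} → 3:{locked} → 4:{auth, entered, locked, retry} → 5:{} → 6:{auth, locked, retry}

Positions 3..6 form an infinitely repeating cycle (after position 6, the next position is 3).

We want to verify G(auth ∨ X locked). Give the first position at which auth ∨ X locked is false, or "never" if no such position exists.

never

auth ∨ X locked holds at every position 0..6, and those are all the positions the trace ever visits, so the invariant G(auth ∨ X locked) is never violated.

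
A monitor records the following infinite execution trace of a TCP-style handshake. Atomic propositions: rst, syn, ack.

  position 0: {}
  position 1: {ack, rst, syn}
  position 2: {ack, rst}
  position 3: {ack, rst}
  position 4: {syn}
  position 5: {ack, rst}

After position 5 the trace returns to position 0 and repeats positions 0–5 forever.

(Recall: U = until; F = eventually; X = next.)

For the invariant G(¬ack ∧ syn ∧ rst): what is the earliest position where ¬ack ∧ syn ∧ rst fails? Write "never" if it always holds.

0

At position 0 the labels are {}, so ¬ack ∧ syn ∧ rst is false there. This is the first violation.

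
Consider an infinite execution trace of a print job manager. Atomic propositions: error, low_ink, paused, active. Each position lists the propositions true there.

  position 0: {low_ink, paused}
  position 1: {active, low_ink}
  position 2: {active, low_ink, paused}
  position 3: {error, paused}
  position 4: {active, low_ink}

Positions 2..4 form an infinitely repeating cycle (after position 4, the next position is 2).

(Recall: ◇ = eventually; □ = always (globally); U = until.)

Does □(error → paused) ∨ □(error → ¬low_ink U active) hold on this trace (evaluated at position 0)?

Holds

error → paused holds at every position 0..4, and those are all positions ever visited, so □(error → paused) holds.
Positions where error holds: 3.
Check paused at each: 3→ok.
error → ¬low_ink U active holds at every position 0..4, and those are all positions ever visited, so □(error → ¬low_ink U active) holds.
Positions where error holds: 3.
Check ¬low_ink U active at each: 3→ok.
At position 0: □(error → paused) is true; □(error → ¬low_ink U active) is true; so □(error → paused) ∨ □(error → ¬low_ink U active) is true.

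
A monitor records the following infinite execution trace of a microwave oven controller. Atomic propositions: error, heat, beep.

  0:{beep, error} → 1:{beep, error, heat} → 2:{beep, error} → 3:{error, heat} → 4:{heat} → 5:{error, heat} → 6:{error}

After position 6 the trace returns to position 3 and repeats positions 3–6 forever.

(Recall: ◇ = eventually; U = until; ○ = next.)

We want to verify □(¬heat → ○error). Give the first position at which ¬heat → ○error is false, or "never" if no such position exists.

never

¬heat → ○error holds at every position 0..6, and those are all the positions the trace ever visits, so the invariant □(¬heat → ○error) is never violated.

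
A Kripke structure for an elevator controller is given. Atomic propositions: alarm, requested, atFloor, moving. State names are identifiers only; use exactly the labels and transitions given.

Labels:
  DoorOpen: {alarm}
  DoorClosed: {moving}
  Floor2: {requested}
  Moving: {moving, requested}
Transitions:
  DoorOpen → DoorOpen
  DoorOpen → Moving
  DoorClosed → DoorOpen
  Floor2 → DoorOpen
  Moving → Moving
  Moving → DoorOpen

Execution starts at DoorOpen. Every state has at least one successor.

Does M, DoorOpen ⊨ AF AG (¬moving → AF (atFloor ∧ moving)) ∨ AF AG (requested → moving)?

States satisfying AG (¬moving → AF (atFloor ∧ moving)): ∅.
States satisfying AF AG (¬moving → AF (atFloor ∧ moving)): ∅.
States satisfying AG (requested → moving): {DoorOpen, DoorClosed, Moving}.
States satisfying AF AG (requested → moving): {DoorOpen, DoorClosed, Floor2, Moving}.
States satisfying AF AG (¬moving → AF (atFloor ∧ moving)) ∨ AF AG (requested → moving): {DoorOpen, DoorClosed, Floor2, Moving}.
DoorOpen ∈ Sat(AF AG (¬moving → AF (atFloor ∧ moving)) ∨ AF AG (requested → moving)).

Holds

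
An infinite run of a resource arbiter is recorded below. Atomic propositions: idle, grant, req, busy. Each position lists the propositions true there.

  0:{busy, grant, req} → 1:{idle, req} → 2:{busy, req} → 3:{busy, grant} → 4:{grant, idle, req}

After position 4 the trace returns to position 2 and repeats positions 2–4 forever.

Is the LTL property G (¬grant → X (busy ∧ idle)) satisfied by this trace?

¬grant → X (busy ∧ idle) must hold at every position from 0 onward. It fails at position 1, so G (¬grant → X (busy ∧ idle)) is false.
Positions where ¬grant holds: 1, 2.
Check X (busy ∧ idle) at each: 1→fails, 2→fails.

Violated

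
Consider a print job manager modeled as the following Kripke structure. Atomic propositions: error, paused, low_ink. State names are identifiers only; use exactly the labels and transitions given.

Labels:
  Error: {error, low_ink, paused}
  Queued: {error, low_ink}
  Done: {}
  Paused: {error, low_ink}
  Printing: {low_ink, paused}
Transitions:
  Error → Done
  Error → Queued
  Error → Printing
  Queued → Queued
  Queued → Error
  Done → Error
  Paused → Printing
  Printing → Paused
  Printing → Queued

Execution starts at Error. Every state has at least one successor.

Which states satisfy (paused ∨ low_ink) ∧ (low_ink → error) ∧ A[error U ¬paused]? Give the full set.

States satisfying paused ∨ low_ink: {Error, Queued, Paused, Printing}.
States satisfying low_ink → error: {Error, Queued, Done, Paused}.
States satisfying (paused ∨ low_ink) ∧ (low_ink → error): {Error, Queued, Paused}.
States satisfying error: {Error, Queued, Paused}.
States satisfying ¬paused: {Queued, Done, Paused}.
States satisfying A[error U ¬paused]: {Queued, Done, Paused}.
States satisfying (paused ∨ low_ink) ∧ (low_ink → error) ∧ A[error U ¬paused]: {Queued, Paused}.

{Queued, Paused}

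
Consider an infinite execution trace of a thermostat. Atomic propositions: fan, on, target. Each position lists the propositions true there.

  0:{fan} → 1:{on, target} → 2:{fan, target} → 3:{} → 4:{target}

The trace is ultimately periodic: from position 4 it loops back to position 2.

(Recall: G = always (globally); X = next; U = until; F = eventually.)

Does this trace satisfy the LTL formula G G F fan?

Holds

G F fan holds at every position 0..4, and those are all positions ever visited, so G G F fan holds.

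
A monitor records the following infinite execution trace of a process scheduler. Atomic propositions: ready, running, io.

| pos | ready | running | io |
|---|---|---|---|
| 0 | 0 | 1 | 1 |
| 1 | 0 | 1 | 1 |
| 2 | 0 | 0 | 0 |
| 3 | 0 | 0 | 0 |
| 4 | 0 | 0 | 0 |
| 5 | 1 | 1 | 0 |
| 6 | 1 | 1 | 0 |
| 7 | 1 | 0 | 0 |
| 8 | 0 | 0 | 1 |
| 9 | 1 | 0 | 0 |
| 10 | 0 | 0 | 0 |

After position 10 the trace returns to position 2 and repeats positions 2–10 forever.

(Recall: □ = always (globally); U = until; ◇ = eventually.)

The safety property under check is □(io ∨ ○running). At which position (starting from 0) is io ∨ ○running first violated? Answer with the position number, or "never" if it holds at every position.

Check io ∨ ○running at each position in order: 0 ✓, 1 ✓.
At position 2 the labels are {} and the next position 3 has {}, so io ∨ ○running is false there. This is the first violation.

2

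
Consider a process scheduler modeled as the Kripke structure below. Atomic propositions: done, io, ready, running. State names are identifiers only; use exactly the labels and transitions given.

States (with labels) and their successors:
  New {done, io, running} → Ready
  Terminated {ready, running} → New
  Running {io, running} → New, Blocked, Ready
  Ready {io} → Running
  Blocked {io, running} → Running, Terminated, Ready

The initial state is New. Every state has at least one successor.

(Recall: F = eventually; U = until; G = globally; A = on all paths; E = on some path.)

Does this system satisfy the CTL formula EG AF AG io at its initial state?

No

States satisfying AF AG io: ∅.
States satisfying EG AF AG io: ∅.
No suitable path/successor from New witnesses the formula.
New ∉ Sat(EG AF AG io).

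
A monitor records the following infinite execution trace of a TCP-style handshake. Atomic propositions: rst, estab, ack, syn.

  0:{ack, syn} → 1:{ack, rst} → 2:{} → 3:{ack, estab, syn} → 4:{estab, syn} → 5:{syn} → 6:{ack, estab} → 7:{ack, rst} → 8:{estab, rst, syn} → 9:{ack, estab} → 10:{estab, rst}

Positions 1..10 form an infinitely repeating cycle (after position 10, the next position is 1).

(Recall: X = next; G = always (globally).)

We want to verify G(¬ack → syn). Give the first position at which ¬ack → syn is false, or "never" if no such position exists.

Check ¬ack → syn at each position in order: 0 ✓, 1 ✓.
At position 2 the labels are {}, so ¬ack → syn is false there. This is the first violation.

2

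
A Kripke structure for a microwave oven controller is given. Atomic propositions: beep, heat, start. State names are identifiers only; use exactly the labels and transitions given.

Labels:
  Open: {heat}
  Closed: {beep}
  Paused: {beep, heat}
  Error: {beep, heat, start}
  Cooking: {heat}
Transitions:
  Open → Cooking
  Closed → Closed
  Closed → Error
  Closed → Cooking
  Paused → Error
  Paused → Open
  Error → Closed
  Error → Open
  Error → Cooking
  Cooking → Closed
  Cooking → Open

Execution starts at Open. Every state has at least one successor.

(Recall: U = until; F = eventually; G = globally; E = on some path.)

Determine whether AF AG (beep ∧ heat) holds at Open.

States satisfying AG (beep ∧ heat): ∅.
States satisfying AF AG (beep ∧ heat): ∅.
There is a path from Open along which AG (beep ∧ heat) never holds.
Open ∉ Sat(AF AG (beep ∧ heat)).

Violated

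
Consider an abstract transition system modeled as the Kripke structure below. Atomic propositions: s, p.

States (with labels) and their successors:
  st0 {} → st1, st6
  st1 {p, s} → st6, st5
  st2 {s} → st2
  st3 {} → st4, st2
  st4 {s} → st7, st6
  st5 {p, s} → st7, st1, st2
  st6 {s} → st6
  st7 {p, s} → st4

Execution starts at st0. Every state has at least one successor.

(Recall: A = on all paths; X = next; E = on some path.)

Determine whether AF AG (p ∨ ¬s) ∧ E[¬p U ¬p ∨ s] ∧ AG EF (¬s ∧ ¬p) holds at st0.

Does not hold

States satisfying AG (p ∨ ¬s): ∅.
States satisfying AF AG (p ∨ ¬s): ∅.
States satisfying ¬p: {st0, st2, st3, st4, st6}.
States satisfying ¬p ∨ s: {st0, st1, st2, st3, st4, st5, st6, st7}.
States satisfying E[¬p U ¬p ∨ s]: {st0, st1, st2, st3, st4, st5, st6, st7}.
States satisfying EF (¬s ∧ ¬p): {st0, st3}.
States satisfying AG EF (¬s ∧ ¬p): ∅.
States satisfying E[¬p U ¬p ∨ s] ∧ AG EF (¬s ∧ ¬p): ∅.
States satisfying AF AG (p ∨ ¬s) ∧ E[¬p U ¬p ∨ s] ∧ AG EF (¬s ∧ ¬p): ∅.
st0 ∉ Sat(AF AG (p ∨ ¬s) ∧ E[¬p U ¬p ∨ s] ∧ AG EF (¬s ∧ ¬p)).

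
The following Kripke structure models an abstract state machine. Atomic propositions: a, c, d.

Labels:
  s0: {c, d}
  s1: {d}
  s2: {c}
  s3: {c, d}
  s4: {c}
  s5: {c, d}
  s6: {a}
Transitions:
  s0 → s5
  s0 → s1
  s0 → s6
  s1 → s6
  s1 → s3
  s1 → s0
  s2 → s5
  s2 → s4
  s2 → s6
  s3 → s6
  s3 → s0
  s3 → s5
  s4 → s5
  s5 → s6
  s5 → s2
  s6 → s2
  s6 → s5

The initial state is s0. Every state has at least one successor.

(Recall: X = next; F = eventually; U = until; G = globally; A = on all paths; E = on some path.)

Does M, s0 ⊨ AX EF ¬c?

Satisfied

States satisfying EF ¬c: {s0, s1, s2, s3, s4, s5, s6}.
States satisfying AX EF ¬c: {s0, s1, s2, s3, s4, s5, s6}.
s0 ∈ Sat(AX EF ¬c).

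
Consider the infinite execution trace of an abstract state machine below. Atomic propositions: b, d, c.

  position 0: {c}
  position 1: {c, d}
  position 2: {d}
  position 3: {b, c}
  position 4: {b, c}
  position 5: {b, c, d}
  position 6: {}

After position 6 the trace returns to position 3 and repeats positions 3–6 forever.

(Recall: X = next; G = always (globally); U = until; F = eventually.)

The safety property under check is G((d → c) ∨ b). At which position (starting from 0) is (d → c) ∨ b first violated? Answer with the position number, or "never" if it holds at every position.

2

Check (d → c) ∨ b at each position in order: 0 ✓, 1 ✓.
At position 2 the labels are {d}, so (d → c) ∨ b is false there. This is the first violation.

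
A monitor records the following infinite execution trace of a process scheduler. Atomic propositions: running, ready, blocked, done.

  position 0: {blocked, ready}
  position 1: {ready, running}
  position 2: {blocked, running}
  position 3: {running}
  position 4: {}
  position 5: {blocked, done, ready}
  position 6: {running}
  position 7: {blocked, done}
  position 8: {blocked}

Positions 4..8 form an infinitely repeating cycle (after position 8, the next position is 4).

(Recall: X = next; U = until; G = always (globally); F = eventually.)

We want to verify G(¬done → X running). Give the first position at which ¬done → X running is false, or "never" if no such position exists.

3

Check ¬done → X running at each position in order: 0 ✓, 1 ✓, 2 ✓.
At position 3 the labels are {running} and the next position 4 has {}, so ¬done → X running is false there. This is the first violation.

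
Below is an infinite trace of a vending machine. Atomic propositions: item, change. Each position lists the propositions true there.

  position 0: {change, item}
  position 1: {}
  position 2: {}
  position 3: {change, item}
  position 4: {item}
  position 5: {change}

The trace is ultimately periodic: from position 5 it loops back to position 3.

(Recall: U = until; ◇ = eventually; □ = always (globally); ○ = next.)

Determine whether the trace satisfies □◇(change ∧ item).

◇(change ∧ item) holds at every position 0..5, and those are all positions ever visited, so □◇(change ∧ item) holds.

Yes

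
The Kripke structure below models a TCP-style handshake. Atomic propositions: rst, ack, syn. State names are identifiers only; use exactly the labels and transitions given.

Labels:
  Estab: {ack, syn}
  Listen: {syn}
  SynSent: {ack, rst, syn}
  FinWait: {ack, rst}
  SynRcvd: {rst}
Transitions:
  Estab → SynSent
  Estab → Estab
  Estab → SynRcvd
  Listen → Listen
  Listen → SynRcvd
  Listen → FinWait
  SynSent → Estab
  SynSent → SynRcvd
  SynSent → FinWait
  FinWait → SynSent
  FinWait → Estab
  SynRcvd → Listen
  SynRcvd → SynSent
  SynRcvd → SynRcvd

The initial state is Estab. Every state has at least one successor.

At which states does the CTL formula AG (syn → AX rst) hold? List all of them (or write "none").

States satisfying syn → AX rst: {FinWait, SynRcvd}.
States satisfying AG (syn → AX rst): ∅.

none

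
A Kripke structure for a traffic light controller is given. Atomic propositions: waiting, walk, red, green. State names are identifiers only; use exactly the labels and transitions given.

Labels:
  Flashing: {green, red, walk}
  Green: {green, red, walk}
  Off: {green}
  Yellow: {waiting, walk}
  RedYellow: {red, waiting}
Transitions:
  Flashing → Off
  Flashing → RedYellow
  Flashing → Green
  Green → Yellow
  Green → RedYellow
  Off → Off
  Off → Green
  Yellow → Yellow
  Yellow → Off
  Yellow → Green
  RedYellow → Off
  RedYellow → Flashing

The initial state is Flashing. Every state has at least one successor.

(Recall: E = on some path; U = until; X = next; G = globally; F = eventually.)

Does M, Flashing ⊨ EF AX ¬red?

Violated

States satisfying AX ¬red: ∅.
States satisfying EF AX ¬red: ∅.
No suitable path/successor from Flashing witnesses the formula.
Flashing ∉ Sat(EF AX ¬red).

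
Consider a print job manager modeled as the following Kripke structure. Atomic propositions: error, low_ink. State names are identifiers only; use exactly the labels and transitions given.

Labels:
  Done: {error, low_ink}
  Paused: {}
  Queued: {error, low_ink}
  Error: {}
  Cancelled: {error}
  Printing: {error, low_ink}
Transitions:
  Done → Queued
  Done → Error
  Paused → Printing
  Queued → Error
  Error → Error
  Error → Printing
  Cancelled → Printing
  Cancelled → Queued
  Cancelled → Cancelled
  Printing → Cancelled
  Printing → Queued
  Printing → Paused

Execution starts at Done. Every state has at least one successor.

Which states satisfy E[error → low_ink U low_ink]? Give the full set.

States satisfying error → low_ink: {Done, Paused, Queued, Error, Printing}.
States satisfying low_ink: {Done, Queued, Printing}.
States satisfying E[error → low_ink U low_ink]: {Done, Paused, Queued, Error, Printing}.

{Done, Paused, Queued, Error, Printing}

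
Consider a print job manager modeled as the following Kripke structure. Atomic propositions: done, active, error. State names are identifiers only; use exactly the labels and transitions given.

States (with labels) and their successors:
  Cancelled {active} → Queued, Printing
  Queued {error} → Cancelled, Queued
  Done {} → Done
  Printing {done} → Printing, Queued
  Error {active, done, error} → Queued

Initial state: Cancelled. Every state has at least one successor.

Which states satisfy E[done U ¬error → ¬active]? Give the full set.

States satisfying done: {Printing, Error}.
States satisfying ¬error → ¬active: {Queued, Done, Printing, Error}.
States satisfying E[done U ¬error → ¬active]: {Queued, Done, Printing, Error}.

{Queued, Done, Printing, Error}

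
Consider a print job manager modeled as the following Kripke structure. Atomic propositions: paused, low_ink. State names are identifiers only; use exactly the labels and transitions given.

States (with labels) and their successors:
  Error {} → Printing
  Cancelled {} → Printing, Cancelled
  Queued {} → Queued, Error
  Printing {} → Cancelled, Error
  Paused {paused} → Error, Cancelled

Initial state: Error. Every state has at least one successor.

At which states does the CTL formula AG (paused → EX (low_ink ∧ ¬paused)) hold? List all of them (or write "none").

States satisfying paused → EX (low_ink ∧ ¬paused): {Error, Cancelled, Queued, Printing}.
States satisfying AG (paused → EX (low_ink ∧ ¬paused)): {Error, Cancelled, Queued, Printing}.

{Error, Cancelled, Queued, Printing}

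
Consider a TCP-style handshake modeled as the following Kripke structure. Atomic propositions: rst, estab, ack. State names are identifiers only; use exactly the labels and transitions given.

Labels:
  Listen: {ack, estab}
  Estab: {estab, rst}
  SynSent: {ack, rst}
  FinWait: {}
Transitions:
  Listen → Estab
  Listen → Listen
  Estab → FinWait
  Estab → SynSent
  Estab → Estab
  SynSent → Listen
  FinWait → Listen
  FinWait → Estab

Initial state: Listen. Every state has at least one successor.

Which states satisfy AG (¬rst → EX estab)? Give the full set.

States satisfying ¬rst → EX estab: {Listen, Estab, SynSent, FinWait}.
States satisfying AG (¬rst → EX estab): {Listen, Estab, SynSent, FinWait}.

{Listen, Estab, SynSent, FinWait}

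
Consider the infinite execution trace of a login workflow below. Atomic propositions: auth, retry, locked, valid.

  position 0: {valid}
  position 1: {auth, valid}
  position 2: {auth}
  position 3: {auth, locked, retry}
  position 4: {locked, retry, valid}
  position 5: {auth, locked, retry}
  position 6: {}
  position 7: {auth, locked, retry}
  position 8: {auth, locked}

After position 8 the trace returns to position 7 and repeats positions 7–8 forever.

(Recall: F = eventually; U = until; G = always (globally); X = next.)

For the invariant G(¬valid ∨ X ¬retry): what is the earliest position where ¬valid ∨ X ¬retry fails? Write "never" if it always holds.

4

Check ¬valid ∨ X ¬retry at each position in order: 0 ✓, 1 ✓, 2 ✓, 3 ✓.
At position 4 the labels are {locked, retry, valid} and the next position 5 has {auth, locked, retry}, so ¬valid ∨ X ¬retry is false there. This is the first violation.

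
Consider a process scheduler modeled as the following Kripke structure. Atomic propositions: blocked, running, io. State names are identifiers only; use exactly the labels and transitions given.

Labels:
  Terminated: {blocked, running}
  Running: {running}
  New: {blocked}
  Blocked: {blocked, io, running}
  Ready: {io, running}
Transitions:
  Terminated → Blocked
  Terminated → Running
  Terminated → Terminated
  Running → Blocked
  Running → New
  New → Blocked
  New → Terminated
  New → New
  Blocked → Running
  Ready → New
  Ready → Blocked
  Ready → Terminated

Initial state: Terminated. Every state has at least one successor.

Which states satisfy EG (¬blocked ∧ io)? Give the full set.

States satisfying ¬blocked ∧ io: {Ready}.
States satisfying EG (¬blocked ∧ io): ∅.

none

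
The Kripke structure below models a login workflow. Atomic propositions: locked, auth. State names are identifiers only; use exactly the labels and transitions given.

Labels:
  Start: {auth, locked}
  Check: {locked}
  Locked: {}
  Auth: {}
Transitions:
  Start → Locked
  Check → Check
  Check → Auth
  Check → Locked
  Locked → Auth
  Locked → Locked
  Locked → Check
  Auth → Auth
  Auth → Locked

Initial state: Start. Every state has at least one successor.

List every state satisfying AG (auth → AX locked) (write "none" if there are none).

States satisfying auth → AX locked: {Check, Locked, Auth}.
States satisfying AG (auth → AX locked): {Check, Locked, Auth}.

{Check, Locked, Auth}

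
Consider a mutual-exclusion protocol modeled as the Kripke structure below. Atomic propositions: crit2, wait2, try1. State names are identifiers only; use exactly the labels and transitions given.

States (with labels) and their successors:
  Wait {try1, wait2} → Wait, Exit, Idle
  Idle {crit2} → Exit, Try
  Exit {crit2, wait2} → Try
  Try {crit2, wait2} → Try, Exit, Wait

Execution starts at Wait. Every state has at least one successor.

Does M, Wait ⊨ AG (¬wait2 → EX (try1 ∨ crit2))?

Satisfied

States satisfying ¬wait2 → EX (try1 ∨ crit2): {Wait, Idle, Exit, Try}.
States satisfying AG (¬wait2 → EX (try1 ∨ crit2)): {Wait, Idle, Exit, Try}.
Every state reachable from Wait satisfies ¬wait2 → EX (try1 ∨ crit2).
Wait ∈ Sat(AG (¬wait2 → EX (try1 ∨ crit2))).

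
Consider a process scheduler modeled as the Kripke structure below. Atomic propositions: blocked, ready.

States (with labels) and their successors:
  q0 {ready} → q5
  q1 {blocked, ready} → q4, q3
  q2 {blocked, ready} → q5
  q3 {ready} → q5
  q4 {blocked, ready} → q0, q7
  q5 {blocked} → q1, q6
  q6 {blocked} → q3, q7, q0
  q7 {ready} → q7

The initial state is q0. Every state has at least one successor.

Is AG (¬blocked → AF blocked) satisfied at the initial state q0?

States satisfying ¬blocked → AF blocked: {q0, q1, q2, q3, q4, q5, q6}.
States satisfying AG (¬blocked → AF blocked): ∅.
q7 is reachable from q0 and violates ¬blocked → AF blocked, so AG fails at q0.
q0 ∉ Sat(AG (¬blocked → AF blocked)).

Does not hold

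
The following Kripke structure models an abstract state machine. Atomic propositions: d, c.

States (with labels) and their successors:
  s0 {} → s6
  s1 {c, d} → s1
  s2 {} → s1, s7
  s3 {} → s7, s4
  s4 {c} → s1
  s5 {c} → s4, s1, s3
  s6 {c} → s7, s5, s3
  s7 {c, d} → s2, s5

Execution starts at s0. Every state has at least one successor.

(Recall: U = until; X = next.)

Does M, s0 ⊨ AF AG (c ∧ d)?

States satisfying AG (c ∧ d): {s1}.
States satisfying AF AG (c ∧ d): {s1, s4}.
There is a path from s0 along which AG (c ∧ d) never holds.
s0 ∉ Sat(AF AG (c ∧ d)).

Violated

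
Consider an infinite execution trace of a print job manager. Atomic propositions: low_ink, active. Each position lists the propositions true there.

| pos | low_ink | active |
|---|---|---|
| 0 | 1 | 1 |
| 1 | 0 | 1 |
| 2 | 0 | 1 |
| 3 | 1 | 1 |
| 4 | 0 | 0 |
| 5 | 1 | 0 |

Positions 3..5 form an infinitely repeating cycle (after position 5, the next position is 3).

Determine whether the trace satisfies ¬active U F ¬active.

Walking from position 0: F ¬active first holds at position 0, and ¬active holds at every earlier position along the way, so ¬active U F ¬active holds.

Satisfied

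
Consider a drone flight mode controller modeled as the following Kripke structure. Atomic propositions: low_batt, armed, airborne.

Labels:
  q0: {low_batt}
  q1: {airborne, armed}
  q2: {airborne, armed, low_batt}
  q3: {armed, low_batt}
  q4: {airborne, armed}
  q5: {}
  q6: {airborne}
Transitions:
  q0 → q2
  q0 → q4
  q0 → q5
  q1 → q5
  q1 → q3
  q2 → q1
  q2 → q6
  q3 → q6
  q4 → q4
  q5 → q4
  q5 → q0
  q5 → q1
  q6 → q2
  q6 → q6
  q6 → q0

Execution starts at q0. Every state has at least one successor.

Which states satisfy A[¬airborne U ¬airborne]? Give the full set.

States satisfying ¬airborne: {q0, q3, q5}.
States satisfying A[¬airborne U ¬airborne]: {q0, q3, q5}.

{q0, q3, q5}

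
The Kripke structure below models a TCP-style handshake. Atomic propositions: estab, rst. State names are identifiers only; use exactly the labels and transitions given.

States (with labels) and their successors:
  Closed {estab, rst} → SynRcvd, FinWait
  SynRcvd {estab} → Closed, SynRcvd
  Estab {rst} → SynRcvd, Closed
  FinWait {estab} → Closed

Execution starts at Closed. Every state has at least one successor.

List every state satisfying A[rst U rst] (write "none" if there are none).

States satisfying rst: {Closed, Estab}.
States satisfying A[rst U rst]: {Closed, Estab}.

{Closed, Estab}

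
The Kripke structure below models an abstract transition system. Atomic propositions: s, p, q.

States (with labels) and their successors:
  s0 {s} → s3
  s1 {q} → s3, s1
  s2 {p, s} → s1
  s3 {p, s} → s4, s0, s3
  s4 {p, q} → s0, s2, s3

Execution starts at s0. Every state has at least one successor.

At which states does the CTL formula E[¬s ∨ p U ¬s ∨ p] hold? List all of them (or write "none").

States satisfying ¬s ∨ p: {s1, s2, s3, s4}.
States satisfying E[¬s ∨ p U ¬s ∨ p]: {s1, s2, s3, s4}.

{s1, s2, s3, s4}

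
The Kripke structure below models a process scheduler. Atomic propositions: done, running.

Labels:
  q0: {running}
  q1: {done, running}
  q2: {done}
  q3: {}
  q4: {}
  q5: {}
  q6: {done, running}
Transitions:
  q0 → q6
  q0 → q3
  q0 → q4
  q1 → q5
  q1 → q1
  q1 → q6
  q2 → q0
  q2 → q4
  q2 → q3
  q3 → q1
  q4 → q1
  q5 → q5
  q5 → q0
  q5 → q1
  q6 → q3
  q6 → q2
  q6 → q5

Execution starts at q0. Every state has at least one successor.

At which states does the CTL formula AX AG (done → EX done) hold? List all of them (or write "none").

States satisfying AG (done → EX done): ∅.
States satisfying AX AG (done → EX done): ∅.

none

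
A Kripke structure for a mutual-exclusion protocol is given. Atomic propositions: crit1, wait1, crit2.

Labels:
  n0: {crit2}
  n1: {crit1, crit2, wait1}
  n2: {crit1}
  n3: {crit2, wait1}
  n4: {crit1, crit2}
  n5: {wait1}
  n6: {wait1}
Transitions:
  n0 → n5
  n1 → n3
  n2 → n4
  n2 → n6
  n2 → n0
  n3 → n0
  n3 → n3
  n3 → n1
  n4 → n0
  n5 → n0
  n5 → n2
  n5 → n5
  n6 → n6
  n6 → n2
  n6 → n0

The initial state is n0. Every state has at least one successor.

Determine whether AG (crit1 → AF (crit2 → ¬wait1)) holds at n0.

Satisfied

States satisfying crit1 → AF (crit2 → ¬wait1): {n0, n2, n3, n4, n5, n6}.
States satisfying AG (crit1 → AF (crit2 → ¬wait1)): {n0, n2, n4, n5, n6}.
Every state reachable from n0 satisfies crit1 → AF (crit2 → ¬wait1).
n0 ∈ Sat(AG (crit1 → AF (crit2 → ¬wait1))).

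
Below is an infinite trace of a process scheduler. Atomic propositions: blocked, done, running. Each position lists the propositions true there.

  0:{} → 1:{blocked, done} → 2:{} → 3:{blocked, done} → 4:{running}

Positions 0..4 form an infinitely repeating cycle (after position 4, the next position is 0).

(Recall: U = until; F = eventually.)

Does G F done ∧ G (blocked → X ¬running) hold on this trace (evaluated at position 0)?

Does not hold

F done holds at every position 0..4, and those are all positions ever visited, so G F done holds.
blocked → X ¬running must hold at every position from 0 onward. It fails at position 3, so G (blocked → X ¬running) is false.
Positions where blocked holds: 1, 3.
Check X ¬running at each: 1→ok, 3→fails.
At position 0: G F done is true; G (blocked → X ¬running) is false; so G F done ∧ G (blocked → X ¬running) is false.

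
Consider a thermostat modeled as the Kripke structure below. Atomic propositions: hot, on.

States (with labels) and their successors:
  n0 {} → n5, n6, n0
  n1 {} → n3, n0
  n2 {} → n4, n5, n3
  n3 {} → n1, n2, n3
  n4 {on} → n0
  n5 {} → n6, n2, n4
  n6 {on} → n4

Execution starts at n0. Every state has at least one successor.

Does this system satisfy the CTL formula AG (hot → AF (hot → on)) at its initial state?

Holds

States satisfying hot → AF (hot → on): {n0, n1, n2, n3, n4, n5, n6}.
States satisfying AG (hot → AF (hot → on)): {n0, n1, n2, n3, n4, n5, n6}.
Every state reachable from n0 satisfies hot → AF (hot → on).
n0 ∈ Sat(AG (hot → AF (hot → on))).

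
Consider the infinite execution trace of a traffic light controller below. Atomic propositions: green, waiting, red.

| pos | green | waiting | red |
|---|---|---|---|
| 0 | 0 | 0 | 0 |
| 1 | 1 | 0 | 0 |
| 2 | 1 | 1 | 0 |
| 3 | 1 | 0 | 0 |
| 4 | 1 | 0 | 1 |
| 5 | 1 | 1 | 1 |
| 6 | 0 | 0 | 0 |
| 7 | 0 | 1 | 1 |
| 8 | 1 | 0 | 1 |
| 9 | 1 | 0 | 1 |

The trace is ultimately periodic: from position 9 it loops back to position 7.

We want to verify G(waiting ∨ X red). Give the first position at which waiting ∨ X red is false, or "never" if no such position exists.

0

At position 0 the labels are {} and the next position 1 has {green}, so waiting ∨ X red is false there. This is the first violation.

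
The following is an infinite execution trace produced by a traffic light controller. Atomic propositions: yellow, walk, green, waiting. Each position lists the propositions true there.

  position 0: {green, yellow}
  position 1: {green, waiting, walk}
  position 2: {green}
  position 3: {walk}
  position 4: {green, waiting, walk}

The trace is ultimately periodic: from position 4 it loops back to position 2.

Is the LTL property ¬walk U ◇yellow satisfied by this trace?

Yes

Walking from position 0: ◇yellow first holds at position 0, and ¬walk holds at every earlier position along the way, so ¬walk U ◇yellow holds.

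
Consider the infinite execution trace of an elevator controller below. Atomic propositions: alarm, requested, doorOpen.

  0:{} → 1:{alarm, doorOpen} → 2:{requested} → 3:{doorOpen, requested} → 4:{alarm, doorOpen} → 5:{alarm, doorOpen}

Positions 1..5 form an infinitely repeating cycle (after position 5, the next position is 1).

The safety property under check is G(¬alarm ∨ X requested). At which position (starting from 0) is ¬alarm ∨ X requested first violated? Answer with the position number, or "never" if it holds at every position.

Check ¬alarm ∨ X requested at each position in order: 0 ✓, 1 ✓, 2 ✓, 3 ✓.
At position 4 the labels are {alarm, doorOpen} and the next position 5 has {alarm, doorOpen}, so ¬alarm ∨ X requested is false there. This is the first violation.

4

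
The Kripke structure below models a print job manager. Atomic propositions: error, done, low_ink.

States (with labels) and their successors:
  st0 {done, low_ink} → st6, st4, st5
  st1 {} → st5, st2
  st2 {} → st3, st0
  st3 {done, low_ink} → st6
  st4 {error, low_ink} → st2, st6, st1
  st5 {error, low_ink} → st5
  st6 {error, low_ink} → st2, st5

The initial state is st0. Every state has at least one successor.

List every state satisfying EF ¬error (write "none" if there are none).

States satisfying ¬error: {st0, st1, st2, st3}.
States satisfying EF ¬error: {st0, st1, st2, st3, st4, st6}.

{st0, st1, st2, st3, st4, st6}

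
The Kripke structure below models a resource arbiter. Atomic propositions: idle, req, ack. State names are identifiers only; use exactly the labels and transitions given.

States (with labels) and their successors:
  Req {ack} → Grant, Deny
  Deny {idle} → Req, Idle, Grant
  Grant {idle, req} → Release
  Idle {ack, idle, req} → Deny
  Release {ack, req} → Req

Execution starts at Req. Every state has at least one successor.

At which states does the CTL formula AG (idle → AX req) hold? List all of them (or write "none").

none

States satisfying idle → AX req: {Req, Grant, Release}.
States satisfying AG (idle → AX req): ∅.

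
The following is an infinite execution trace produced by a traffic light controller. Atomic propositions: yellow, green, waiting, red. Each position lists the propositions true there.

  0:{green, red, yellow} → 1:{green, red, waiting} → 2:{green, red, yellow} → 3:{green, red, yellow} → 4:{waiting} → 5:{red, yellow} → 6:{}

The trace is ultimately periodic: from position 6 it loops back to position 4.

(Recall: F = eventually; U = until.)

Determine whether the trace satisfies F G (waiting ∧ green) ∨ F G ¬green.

G (waiting ∧ green) is false at every position 0..6, so it never becomes true and F G (waiting ∧ green) fails.
G ¬green holds at position 4, which is reachable from 0, so F G ¬green holds.
At position 0: F G (waiting ∧ green) is false; F G ¬green is true; so F G (waiting ∧ green) ∨ F G ¬green is true.

Holds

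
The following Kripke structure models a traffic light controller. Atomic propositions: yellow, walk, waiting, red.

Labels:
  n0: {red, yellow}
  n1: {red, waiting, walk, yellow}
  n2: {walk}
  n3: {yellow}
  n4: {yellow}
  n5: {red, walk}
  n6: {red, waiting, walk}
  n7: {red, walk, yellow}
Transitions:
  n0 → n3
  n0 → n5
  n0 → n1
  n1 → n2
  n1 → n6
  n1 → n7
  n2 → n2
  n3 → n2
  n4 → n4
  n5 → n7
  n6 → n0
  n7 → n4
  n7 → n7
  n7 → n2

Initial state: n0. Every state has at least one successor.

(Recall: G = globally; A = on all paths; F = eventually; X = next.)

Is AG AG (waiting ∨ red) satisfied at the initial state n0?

States satisfying AG (waiting ∨ red): ∅.
States satisfying AG AG (waiting ∨ red): ∅.
n0 is reachable from n0 and violates AG (waiting ∨ red), so AG fails at n0.
n0 ∉ Sat(AG AG (waiting ∨ red)).

Does not hold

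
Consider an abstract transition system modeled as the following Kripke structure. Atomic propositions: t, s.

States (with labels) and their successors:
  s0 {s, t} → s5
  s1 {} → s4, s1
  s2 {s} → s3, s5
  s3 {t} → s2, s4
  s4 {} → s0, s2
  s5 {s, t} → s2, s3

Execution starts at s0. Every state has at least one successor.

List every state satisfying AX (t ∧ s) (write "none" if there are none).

{s0}

States satisfying t ∧ s: {s0, s5}.
States satisfying AX (t ∧ s): {s0}.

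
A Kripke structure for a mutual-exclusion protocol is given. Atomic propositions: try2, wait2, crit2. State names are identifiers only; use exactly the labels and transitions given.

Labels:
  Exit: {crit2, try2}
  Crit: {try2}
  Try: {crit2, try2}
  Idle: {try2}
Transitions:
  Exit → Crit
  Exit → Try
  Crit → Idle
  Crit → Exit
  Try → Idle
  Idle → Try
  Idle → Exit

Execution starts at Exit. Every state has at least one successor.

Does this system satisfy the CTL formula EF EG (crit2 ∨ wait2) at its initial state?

States satisfying EG (crit2 ∨ wait2): ∅.
States satisfying EF EG (crit2 ∨ wait2): ∅.
No suitable path/successor from Exit witnesses the formula.
Exit ∉ Sat(EF EG (crit2 ∨ wait2)).

Does not hold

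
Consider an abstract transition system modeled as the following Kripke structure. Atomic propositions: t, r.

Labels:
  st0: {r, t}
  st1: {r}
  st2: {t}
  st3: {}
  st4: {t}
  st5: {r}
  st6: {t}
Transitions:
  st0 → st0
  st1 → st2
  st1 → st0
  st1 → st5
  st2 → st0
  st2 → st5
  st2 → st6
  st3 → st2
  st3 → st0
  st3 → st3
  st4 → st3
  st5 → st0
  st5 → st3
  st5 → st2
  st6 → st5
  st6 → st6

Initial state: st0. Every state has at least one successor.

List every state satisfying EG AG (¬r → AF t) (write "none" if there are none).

{st0}

States satisfying AG (¬r → AF t): {st0}.
States satisfying EG AG (¬r → AF t): {st0}.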